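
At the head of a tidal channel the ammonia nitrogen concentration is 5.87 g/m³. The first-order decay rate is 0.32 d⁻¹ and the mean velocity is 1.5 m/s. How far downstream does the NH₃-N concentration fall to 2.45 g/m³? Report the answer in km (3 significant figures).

From C = C₀·e^(−kt), t = ln(C₀/C)/k = ln(5.87/2.45)/0.32 = 0.8738/0.32 = 2.731 d.
Distance = v·t = 1.5 m/s × 2.359e+05 s = 3.539e+05 m = 353.9 km.

354 km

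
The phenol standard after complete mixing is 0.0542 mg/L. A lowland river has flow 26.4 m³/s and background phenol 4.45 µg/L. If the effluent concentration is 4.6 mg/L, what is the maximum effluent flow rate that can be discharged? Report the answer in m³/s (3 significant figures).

0.289 m³/s

4.45 µg/L = 0.00445 mg/L.
Mass balance at complete mixing: C_std·(Q_w + Q_r) = Q_w·C_e + Q_r·C_b.
Rearranging, Q_w = Q_r·(C_std − C_b)/(C_e − C_std) = 26.4·(0.0542 − 0.00445) / (4.6 − 0.0542) = 0.2889 m³/s.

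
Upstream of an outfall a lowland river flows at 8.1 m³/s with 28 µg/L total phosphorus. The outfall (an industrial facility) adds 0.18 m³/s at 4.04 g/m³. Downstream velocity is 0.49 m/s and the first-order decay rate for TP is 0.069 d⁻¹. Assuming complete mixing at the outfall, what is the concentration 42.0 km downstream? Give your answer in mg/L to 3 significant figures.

0.108 mg/L

28 µg/L = 0.028 mg/L.
After complete mixing, C₀ = (0.18·4.04 + 8.1·0.028) / 8.28 = 0.1152 mg/L.
Travel time t = 4.2e+04 m / 0.49 m/s = 8.571e+04 s = 0.9921 d.
C = 0.1152·exp(−0.069·0.9921) = 0.1152·0.9338 = 0.1076 mg/L.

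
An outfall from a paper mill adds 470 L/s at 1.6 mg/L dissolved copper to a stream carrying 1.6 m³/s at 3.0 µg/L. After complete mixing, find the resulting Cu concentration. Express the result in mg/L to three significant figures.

0.366 mg/L

470 L/s = 0.47 m³/s.
3.0 µg/L = 0.003 mg/L.
Conservation of mass across the mixing zone: C = (0.47·1.6 + 1.6·0.003) / (0.47 + 1.6) = 0.7568/2.07 = 0.3656 mg/L.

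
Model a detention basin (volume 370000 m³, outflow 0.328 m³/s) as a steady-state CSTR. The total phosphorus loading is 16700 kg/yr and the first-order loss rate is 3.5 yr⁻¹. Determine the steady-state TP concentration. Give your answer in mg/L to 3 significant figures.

Outflow Q = 0.328 m³/s × 3.156e+07 s/yr = 1.035e+07 m³/yr.
Steady-state CSTR mass balance: W = Q·C + k·V·C, so C = W/(Q + kV).
Q + kV = 1.035e+07 + 3.5·370000 = 1.165e+07 m³/yr.
C = 16700/1.165e+07 = 0.001434 kg/m³ = 1.434 mg/L.

1.43 mg/L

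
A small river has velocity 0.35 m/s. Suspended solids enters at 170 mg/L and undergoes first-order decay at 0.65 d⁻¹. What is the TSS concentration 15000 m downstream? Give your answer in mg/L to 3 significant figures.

123 mg/L

Travel time t = 15000 m / 0.35 m/s = 1.5e+04/0.35 = 4.286e+04 s = 0.496 d.
First-order decay: C = 170·exp(−0.65·0.496) = 170·0.7244 = 123.1 mg/L.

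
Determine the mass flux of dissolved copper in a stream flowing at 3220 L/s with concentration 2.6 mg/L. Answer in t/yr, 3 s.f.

264 t/yr

3220 L/s = 3.22 m³/s.
Mass flux = Q·C = 3.22 m³/s × 2.6 g/m³ = 8.372 g/s.
= 8.372 g/s × 31.56 = 264.2 t/yr.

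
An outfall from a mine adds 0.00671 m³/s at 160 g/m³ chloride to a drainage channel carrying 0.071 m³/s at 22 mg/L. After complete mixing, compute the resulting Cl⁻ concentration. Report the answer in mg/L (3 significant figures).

By mass balance at complete mixing, C = (0.00671·160 + 0.071·22) / (0.00671 + 0.071) = 2.636/0.07771 = 33.92 mg/L.

33.9 mg/L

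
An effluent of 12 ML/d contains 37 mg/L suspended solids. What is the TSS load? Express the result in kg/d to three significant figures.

444 kg/d

12 ML/d = 0.1389 m³/s.
Mass flux = Q·C = 0.1389 m³/s × 37 g/m³ = 5.139 g/s.
= 5.139 g/s × 86.4 = 444 kg/d.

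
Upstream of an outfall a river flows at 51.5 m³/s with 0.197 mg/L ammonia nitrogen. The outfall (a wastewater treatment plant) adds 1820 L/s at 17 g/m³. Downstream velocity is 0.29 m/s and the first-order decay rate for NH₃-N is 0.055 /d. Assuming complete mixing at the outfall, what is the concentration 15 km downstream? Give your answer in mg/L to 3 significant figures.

0.746 mg/L

1820 L/s = 1.82 m³/s.
After complete mixing, C₀ = (1.82·17 + 51.5·0.197) / 53.32 = 0.7705 mg/L.
Travel time t = 1.5e+04 m / 0.29 m/s = 5.172e+04 s = 0.5987 d.
C = 0.7705·exp(−0.055·0.5987) = 0.7705·0.9676 = 0.7456 mg/L.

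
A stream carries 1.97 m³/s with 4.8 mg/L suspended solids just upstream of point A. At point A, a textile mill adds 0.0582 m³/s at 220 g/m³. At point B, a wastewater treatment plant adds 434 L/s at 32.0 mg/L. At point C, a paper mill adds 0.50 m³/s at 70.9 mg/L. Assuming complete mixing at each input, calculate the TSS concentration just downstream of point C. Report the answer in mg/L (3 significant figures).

24.2 mg/L

After input A: C = (1.97·4.8 + 0.0582·220) / 2.028 = 10.98 mg/L.
434 L/s = 0.434 m³/s.
After input B: C = (2.028·10.98 + 0.434·32) / 2.462 = 14.68 mg/L.
After input C: C = (2.462·14.68 + 0.5·70.9) / 2.962 = 24.17 mg/L.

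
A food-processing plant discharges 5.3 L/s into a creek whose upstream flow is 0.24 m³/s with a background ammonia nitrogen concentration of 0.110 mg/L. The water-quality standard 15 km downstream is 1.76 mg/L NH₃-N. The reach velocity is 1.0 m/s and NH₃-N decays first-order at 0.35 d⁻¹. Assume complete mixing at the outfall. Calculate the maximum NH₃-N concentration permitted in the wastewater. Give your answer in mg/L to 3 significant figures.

81.6 mg/L

5.3 L/s = 0.0053 m³/s.
Travel time to the compliance point: t = 1.5e+04/1.0 = 1.5e+04 s = 0.1736 d; decay factor exp(−0.35·0.1736) = 0.941.
So the concentration just after mixing may be at most 1.76/0.941 = 1.87 mg/L.
Mass balance: 1.87·0.2453 = 0.0053·Cₑ + 0.24·0.11.
Cₑ = (0.4588 − 0.0264) / 0.0053 = 81.58 mg/L.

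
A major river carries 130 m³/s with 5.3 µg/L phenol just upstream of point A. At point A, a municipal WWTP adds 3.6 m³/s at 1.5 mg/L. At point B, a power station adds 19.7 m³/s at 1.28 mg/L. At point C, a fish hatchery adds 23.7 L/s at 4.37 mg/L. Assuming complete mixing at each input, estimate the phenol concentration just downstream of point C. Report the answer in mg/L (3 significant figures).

5.3 µg/L = 0.0053 mg/L.
After input A: C = (130·0.0053 + 3.6·1.5) / 133.6 = 0.04558 mg/L.
After input B: C = (133.6·0.04558 + 19.7·1.28) / 153.3 = 0.2042 mg/L.
23.7 L/s = 0.0237 m³/s.
After input C: C = (153.3·0.2042 + 0.0237·4.37) / 153.3 = 0.2049 mg/L.

0.205 mg/L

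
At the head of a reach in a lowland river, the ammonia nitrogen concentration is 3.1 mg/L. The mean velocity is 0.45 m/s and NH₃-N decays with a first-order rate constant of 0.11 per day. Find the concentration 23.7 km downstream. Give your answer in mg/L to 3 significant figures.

Travel time t = 23.7 km / 0.45 m/s = 2.37e+04/0.45 = 5.267e+04 s = 0.6096 d.
First-order decay: C = 3.1·exp(−0.11·0.6096) = 3.1·0.9351 = 2.899 mg/L.

2.90 mg/L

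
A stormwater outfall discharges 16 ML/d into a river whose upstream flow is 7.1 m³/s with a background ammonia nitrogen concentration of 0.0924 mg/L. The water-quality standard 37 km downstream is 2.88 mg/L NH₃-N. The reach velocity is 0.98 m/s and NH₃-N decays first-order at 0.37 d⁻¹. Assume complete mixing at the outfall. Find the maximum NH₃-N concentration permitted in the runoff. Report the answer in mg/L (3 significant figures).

130 mg/L

16 ML/d = 0.1852 m³/s.
Travel time to the compliance point: t = 3.7e+04/0.98 = 3.776e+04 s = 0.437 d; decay factor exp(−0.37·0.437) = 0.8507.
So the concentration just after mixing may be at most 2.88/0.8507 = 3.385 mg/L.
Mass balance: 3.385·7.285 = 0.1852·Cₑ + 7.1·0.0924.
Cₑ = (24.66 − 0.656) / 0.1852 = 129.6 mg/L.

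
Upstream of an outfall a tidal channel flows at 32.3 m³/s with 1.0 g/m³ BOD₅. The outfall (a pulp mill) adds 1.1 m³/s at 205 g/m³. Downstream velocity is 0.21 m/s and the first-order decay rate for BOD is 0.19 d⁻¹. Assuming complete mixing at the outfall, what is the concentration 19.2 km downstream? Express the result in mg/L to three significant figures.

6.31 mg/L

After complete mixing, C₀ = (1.1·205 + 32.3·1) / 33.4 = 7.719 mg/L.
Travel time t = 1.92e+04 m / 0.21 m/s = 9.143e+04 s = 1.058 d.
C = 7.719·exp(−0.19·1.058) = 7.719·0.8179 = 6.313 mg/L.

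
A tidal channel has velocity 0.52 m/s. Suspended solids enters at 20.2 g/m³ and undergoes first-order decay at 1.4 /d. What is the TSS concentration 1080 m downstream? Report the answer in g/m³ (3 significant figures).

19.5 g/m³

Travel time t = 1080 m / 0.52 m/s = 1080/0.52 = 2077 s = 0.02404 d.
First-order decay: C = 20.2·exp(−1.4·0.02404) = 20.2·0.9669 = 19.53 g/m³.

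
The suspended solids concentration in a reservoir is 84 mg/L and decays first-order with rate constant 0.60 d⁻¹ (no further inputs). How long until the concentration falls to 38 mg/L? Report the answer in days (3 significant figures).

t = ln(C₀/C)/k = ln(84/38)/0.60 = 0.7932/0.60 = 1.322 d.

1.32 d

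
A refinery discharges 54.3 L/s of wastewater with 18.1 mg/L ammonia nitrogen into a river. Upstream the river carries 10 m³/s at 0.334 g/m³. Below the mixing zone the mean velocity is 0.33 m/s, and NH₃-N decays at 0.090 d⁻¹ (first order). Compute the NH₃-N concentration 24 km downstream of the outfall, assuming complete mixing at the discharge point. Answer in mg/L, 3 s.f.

54.3 L/s = 0.0543 m³/s.
After complete mixing, C₀ = (0.0543·18.1 + 10·0.334) / 10.05 = 0.4299 mg/L.
Travel time t = 2.4e+04 m / 0.33 m/s = 7.273e+04 s = 0.8418 d.
C = 0.4299·exp(−0.090·0.8418) = 0.4299·0.927 = 0.3986 mg/L.

0.399 mg/L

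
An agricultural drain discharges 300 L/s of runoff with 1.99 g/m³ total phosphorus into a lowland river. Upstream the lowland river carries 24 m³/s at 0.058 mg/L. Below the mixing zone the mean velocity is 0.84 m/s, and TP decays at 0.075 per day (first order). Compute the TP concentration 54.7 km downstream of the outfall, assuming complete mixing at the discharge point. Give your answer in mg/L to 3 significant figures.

300 L/s = 0.3 m³/s.
After complete mixing, C₀ = (0.3·1.99 + 24·0.058) / 24.3 = 0.08185 mg/L.
Travel time t = 5.47e+04 m / 0.84 m/s = 6.512e+04 s = 0.7537 d.
C = 0.08185·exp(−0.075·0.7537) = 0.08185·0.945 = 0.07735 mg/L.

0.0774 mg/L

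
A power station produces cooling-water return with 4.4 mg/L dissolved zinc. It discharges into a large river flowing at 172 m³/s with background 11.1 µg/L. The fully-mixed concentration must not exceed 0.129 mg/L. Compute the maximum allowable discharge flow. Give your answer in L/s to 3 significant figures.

4750 L/s

11.1 µg/L = 0.0111 mg/L.
Mass balance at complete mixing: C_std·(Q_w + Q_r) = Q_w·C_e + Q_r·C_b.
Rearranging, Q_w = Q_r·(C_std − C_b)/(C_e − C_std) = 172·(0.129 − 0.0111) / (4.4 − 0.129) = 4.748 m³/s.
= 4748 L/s.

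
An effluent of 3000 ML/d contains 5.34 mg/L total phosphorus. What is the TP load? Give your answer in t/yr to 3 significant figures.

5850 t/yr

3000 ML/d = 34.72 m³/s.
Mass flux = Q·C = 34.72 m³/s × 5.34 g/m³ = 185.4 g/s.
= 185.4 g/s × 31.56 = 5851 t/yr.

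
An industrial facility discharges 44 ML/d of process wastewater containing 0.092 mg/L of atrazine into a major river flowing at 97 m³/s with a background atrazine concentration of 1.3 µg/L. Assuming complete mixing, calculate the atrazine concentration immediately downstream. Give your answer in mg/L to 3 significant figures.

0.00177 mg/L

44 ML/d = 0.5093 m³/s.
1.3 µg/L = 0.0013 mg/L.
Conservation of mass across the mixing zone: C = (0.5093·0.092 + 97·0.0013) / (0.5093 + 97) = 0.173/97.51 = 0.001774 mg/L.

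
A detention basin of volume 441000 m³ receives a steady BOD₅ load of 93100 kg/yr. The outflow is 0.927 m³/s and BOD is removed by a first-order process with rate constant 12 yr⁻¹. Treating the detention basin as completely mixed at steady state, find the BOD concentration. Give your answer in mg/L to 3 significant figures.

Outflow Q = 0.927 m³/s × 3.156e+07 s/yr = 2.925e+07 m³/yr.
Steady-state CSTR mass balance: W = Q·C + k·V·C, so C = W/(Q + kV).
Q + kV = 2.925e+07 + 12·441000 = 3.455e+07 m³/yr.
C = 93100/3.455e+07 = 0.002695 kg/m³ = 2.695 mg/L.

2.69 mg/L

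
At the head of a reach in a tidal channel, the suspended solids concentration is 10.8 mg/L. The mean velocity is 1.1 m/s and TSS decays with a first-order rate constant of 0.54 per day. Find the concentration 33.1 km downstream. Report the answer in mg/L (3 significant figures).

8.95 mg/L

Travel time t = 33.1 km / 1.1 m/s = 3.31e+04/1.1 = 3.009e+04 s = 0.3483 d.
First-order decay: C = 10.8·exp(−0.54·0.3483) = 10.8·0.8286 = 8.948 mg/L.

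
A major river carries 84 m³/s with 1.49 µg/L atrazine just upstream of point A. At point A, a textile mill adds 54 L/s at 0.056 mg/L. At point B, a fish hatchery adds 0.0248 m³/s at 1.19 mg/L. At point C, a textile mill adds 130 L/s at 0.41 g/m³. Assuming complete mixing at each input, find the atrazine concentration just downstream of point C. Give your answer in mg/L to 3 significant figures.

0.00251 mg/L

1.49 µg/L = 0.00149 mg/L.
54 L/s = 0.054 m³/s.
After input A: C = (84·0.00149 + 0.054·0.056) / 84.05 = 0.001525 mg/L.
After input B: C = (84.05·0.001525 + 0.0248·1.19) / 84.08 = 0.001876 mg/L.
130 L/s = 0.13 m³/s.
After input C: C = (84.08·0.001876 + 0.13·0.41) / 84.21 = 0.002506 mg/L.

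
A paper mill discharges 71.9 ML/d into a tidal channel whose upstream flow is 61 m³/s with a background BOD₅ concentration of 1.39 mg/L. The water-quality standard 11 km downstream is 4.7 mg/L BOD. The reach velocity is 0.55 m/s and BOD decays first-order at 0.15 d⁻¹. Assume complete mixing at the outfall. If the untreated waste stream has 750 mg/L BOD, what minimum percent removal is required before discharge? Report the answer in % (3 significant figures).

65.4 %

71.9 ML/d = 0.8322 m³/s.
Travel time to the compliance point: t = 1.1e+04/0.55 = 2e+04 s = 0.2315 d; decay factor exp(−0.15·0.2315) = 0.9659.
So the concentration just after mixing may be at most 4.7/0.9659 = 4.866 mg/L.
Mass balance: 4.866·61.83 = 0.8322·Cₑ + 61·1.39.
Cₑ = (300.9 − 84.79) / 0.8322 = 259.7 mg/L.
Required removal = 1 − 259.7/750 = 65.38 %.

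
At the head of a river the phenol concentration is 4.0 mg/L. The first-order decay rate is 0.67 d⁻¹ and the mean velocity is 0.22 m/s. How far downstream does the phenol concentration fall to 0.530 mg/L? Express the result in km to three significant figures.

57.3 km

From C = C₀·e^(−kt), t = ln(C₀/C)/k = ln(4.0/0.530)/0.67 = 2.021/0.67 = 3.017 d.
Distance = v·t = 0.22 m/s × 2.606e+05 s = 5.734e+04 m = 57.34 km.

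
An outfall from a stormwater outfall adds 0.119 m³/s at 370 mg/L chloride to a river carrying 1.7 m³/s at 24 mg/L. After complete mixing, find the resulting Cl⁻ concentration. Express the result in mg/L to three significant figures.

By mass balance at complete mixing, C = (0.119·370 + 1.7·24) / (0.119 + 1.7) = 84.83/1.819 = 46.64 mg/L.

46.6 mg/L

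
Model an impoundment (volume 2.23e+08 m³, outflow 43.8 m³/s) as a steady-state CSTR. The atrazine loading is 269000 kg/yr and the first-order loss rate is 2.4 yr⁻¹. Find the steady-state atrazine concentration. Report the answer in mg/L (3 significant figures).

0.140 mg/L

Outflow Q = 43.8 m³/s × 3.156e+07 s/yr = 1.382e+09 m³/yr.
Steady-state CSTR mass balance: W = Q·C + k·V·C, so C = W/(Q + kV).
Q + kV = 1.382e+09 + 2.4·2.23e+08 = 1.917e+09 m³/yr.
C = 269000/1.917e+09 = 0.0001403 kg/m³ = 0.1403 mg/L.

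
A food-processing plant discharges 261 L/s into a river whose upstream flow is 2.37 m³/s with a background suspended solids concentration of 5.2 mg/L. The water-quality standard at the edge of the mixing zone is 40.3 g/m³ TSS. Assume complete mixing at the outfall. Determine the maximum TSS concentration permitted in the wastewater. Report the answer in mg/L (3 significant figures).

261 L/s = 0.261 m³/s.
Mass balance: 40.3·2.631 = 0.261·Cₑ + 2.37·5.2.
Cₑ = (106 − 12.32) / 0.261 = 359 mg/L.

359 mg/L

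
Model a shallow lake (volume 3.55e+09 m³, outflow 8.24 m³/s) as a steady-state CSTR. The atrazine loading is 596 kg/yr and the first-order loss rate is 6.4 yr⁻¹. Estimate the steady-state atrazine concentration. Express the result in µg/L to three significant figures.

0.0259 µg/L

Outflow Q = 8.24 m³/s × 3.156e+07 s/yr = 2.6e+08 m³/yr.
Steady-state CSTR mass balance: W = Q·C + k·V·C, so C = W/(Q + kV).
Q + kV = 2.6e+08 + 6.4·3.55e+09 = 2.298e+10 m³/yr.
C = 596/2.298e+10 = 2.594e-08 kg/m³ = 2.594e-05 mg/L = 0.02594 µg/L.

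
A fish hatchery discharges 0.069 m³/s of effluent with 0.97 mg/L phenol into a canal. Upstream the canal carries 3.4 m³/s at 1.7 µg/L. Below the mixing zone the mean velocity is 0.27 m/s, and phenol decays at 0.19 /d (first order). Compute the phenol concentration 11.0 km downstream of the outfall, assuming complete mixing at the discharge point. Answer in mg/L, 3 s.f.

0.0192 mg/L

1.7 µg/L = 0.0017 mg/L.
After complete mixing, C₀ = (0.069·0.97 + 3.4·0.0017) / 3.469 = 0.02096 mg/L.
Travel time t = 1.1e+04 m / 0.27 m/s = 4.074e+04 s = 0.4715 d.
C = 0.02096·exp(−0.19·0.4715) = 0.02096·0.9143 = 0.01916 mg/L.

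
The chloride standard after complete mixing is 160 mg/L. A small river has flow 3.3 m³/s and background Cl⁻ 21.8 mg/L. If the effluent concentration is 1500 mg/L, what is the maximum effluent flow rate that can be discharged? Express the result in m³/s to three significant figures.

Mass balance at complete mixing: C_std·(Q_w + Q_r) = Q_w·C_e + Q_r·C_b.
Rearranging, Q_w = Q_r·(C_std − C_b)/(C_e − C_std) = 3.3·(160 − 21.8) / (1500 − 160) = 0.3403 m³/s.

0.340 m³/s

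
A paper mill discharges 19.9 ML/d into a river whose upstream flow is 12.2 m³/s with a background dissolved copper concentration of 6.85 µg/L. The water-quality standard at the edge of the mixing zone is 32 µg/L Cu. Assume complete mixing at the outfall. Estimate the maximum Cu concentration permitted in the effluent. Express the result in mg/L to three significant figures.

19.9 ML/d = 0.2303 m³/s.
6.85 µg/L = 0.00685 mg/L.
32 µg/L = 0.032 mg/L.
Mass balance: 0.032·12.43 = 0.2303·Cₑ + 12.2·0.00685.
Cₑ = (0.3978 − 0.08357) / 0.2303 = 1.364 mg/L.

1.36 mg/L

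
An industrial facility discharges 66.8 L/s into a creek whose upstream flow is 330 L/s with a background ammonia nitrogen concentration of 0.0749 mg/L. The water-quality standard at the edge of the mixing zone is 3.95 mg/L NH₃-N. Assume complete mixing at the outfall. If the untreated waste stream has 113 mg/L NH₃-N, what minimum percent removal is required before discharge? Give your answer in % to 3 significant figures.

79.6 %

66.8 L/s = 0.0668 m³/s.
330 L/s = 0.33 m³/s.
Mass balance: 3.95·0.3968 = 0.0668·Cₑ + 0.33·0.0749.
Cₑ = (1.567 − 0.02472) / 0.0668 = 23.09 mg/L.
Required removal = 1 − 23.09/113 = 79.56 %.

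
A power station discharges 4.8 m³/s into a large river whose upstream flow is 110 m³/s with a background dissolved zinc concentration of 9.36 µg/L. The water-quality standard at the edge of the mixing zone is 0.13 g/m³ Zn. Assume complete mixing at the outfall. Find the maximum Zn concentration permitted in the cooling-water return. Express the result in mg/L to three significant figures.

9.36 µg/L = 0.00936 mg/L.
Mass balance: 0.13·114.8 = 4.8·Cₑ + 110·0.00936.
Cₑ = (14.92 − 1.03) / 4.8 = 2.895 mg/L.

2.89 mg/L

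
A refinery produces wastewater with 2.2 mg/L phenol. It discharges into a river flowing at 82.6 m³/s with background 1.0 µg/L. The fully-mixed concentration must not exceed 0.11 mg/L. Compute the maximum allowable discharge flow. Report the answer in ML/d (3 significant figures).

1.0 µg/L = 0.001 mg/L.
Mass balance at complete mixing: C_std·(Q_w + Q_r) = Q_w·C_e + Q_r·C_b.
Rearranging, Q_w = Q_r·(C_std − C_b)/(C_e − C_std) = 82.6·(0.11 − 0.001) / (2.2 − 0.11) = 4.308 m³/s.
= 372.2 ML/d.

372 ML/d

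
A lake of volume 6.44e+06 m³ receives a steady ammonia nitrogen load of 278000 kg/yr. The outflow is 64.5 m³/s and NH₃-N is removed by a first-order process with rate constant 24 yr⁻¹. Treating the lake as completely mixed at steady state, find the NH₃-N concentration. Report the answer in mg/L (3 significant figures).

0.127 mg/L

Outflow Q = 64.5 m³/s × 3.156e+07 s/yr = 2.035e+09 m³/yr.
Steady-state CSTR mass balance: W = Q·C + k·V·C, so C = W/(Q + kV).
Q + kV = 2.035e+09 + 24·6.44e+06 = 2.19e+09 m³/yr.
C = 278000/2.19e+09 = 0.0001269 kg/m³ = 0.1269 mg/L.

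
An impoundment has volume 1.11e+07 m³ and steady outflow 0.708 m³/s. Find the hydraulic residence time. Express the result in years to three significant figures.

Q = 0.708 m³/s × 3.156e+07 s/yr = 2.234e+07 m³/yr.
Hydraulic residence time τ = V/Q = 1.11e+07/2.234e+07 = 0.4968 yr.

0.497 yr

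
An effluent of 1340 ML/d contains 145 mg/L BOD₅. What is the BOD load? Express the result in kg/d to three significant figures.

1340 ML/d = 15.51 m³/s.
Mass flux = Q·C = 15.51 m³/s × 145 g/m³ = 2249 g/s.
= 2249 g/s × 86.4 = 1.943e+05 kg/d.

194000 kg/d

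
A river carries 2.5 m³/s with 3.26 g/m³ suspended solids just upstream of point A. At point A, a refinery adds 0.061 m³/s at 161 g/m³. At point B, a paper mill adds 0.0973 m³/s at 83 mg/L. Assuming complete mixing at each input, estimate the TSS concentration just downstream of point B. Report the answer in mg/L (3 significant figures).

9.80 mg/L

After input A: C = (2.5·3.26 + 0.061·161) / 2.561 = 7.017 mg/L.
After input B: C = (2.561·7.017 + 0.0973·83) / 2.658 = 9.798 mg/L.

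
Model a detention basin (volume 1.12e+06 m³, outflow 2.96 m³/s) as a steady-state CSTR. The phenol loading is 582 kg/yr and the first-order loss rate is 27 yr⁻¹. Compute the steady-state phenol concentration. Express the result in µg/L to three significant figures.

Outflow Q = 2.96 m³/s × 3.156e+07 s/yr = 9.341e+07 m³/yr.
Steady-state CSTR mass balance: W = Q·C + k·V·C, so C = W/(Q + kV).
Q + kV = 9.341e+07 + 27·1.12e+06 = 1.237e+08 m³/yr.
C = 582/1.237e+08 = 4.707e-06 kg/m³ = 0.004707 mg/L = 4.707 µg/L.

4.71 µg/L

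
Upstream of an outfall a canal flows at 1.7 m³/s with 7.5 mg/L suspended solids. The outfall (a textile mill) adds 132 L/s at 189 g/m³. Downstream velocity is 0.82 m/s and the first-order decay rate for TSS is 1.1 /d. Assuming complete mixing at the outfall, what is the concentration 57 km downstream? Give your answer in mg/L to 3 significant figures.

8.49 mg/L

132 L/s = 0.132 m³/s.
After complete mixing, C₀ = (0.132·189 + 1.7·7.5) / 1.832 = 20.58 mg/L.
Travel time t = 5.7e+04 m / 0.82 m/s = 6.951e+04 s = 0.8045 d.
C = 20.58·exp(−1.1·0.8045) = 20.58·0.4127 = 8.493 mg/L.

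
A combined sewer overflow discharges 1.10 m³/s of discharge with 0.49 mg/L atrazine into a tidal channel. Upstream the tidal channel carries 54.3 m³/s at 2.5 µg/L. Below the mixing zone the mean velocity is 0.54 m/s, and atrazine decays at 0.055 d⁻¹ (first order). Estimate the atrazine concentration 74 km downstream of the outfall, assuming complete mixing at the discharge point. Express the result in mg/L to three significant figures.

2.5 µg/L = 0.0025 mg/L.
After complete mixing, C₀ = (1.1·0.49 + 54.3·0.0025) / 55.4 = 0.01218 mg/L.
Travel time t = 7.4e+04 m / 0.54 m/s = 1.37e+05 s = 1.586 d.
C = 0.01218·exp(−0.055·1.586) = 0.01218·0.9165 = 0.01116 mg/L.

0.0112 mg/L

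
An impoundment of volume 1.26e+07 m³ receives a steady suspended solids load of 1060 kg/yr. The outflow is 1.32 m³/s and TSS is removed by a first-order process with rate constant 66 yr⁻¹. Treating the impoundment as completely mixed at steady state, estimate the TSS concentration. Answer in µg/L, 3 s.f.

Outflow Q = 1.32 m³/s × 3.156e+07 s/yr = 4.166e+07 m³/yr.
Steady-state CSTR mass balance: W = Q·C + k·V·C, so C = W/(Q + kV).
Q + kV = 4.166e+07 + 66·1.26e+07 = 8.733e+08 m³/yr.
C = 1060/8.733e+08 = 1.214e-06 kg/m³ = 0.001214 mg/L = 1.214 µg/L.

1.21 µg/L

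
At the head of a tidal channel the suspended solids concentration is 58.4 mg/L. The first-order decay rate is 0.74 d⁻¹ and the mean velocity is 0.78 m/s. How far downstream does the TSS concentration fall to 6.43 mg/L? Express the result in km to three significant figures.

From C = C₀·e^(−kt), t = ln(C₀/C)/k = ln(58.4/6.43)/0.74 = 2.206/0.74 = 2.982 d.
Distance = v·t = 0.78 m/s × 2.576e+05 s = 2.009e+05 m = 200.9 km.

201 km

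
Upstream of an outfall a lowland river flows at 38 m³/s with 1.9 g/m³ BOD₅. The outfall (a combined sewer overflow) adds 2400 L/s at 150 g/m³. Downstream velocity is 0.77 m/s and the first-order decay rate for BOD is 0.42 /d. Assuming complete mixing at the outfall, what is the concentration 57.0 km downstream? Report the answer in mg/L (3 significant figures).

2400 L/s = 2.4 m³/s.
After complete mixing, C₀ = (2.4·150 + 38·1.9) / 40.4 = 10.7 mg/L.
Travel time t = 5.7e+04 m / 0.77 m/s = 7.403e+04 s = 0.8568 d.
C = 10.7·exp(−0.42·0.8568) = 10.7·0.6978 = 7.465 mg/L.

7.46 mg/L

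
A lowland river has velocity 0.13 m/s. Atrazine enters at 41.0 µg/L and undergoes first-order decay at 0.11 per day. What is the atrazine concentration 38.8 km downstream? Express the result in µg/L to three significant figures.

28.0 µg/L

Travel time t = 38.8 km / 0.13 m/s = 3.88e+04/0.13 = 2.985e+05 s = 3.454 d.
First-order decay: C = 41.0·exp(−0.11·3.454) = 41.0·0.6839 = 28.04 µg/L.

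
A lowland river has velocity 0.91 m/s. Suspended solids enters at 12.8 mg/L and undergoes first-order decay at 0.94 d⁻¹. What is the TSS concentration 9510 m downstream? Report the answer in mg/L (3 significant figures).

Travel time t = 9510 m / 0.91 m/s = 9510/0.91 = 1.045e+04 s = 0.121 d.
First-order decay: C = 12.8·exp(−0.94·0.121) = 12.8·0.8925 = 11.42 mg/L.

11.4 mg/L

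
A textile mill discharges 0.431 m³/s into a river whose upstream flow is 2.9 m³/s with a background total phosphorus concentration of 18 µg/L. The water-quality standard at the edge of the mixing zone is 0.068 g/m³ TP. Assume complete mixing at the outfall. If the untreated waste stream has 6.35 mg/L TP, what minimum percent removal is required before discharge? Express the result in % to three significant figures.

18 µg/L = 0.018 mg/L.
Mass balance: 0.068·3.331 = 0.431·Cₑ + 2.9·0.018.
Cₑ = (0.2265 − 0.0522) / 0.431 = 0.4044 mg/L.
Required removal = 1 − 0.4044/6.35 = 93.63 %.

93.6 %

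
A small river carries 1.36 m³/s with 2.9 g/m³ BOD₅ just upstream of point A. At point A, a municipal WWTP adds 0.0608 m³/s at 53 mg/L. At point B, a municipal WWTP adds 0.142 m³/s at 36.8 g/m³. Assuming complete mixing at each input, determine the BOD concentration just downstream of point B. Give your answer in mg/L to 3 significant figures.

7.93 mg/L

After input A: C = (1.36·2.9 + 0.0608·53) / 1.421 = 5.044 mg/L.
After input B: C = (1.421·5.044 + 0.142·36.8) / 1.563 = 7.929 mg/L.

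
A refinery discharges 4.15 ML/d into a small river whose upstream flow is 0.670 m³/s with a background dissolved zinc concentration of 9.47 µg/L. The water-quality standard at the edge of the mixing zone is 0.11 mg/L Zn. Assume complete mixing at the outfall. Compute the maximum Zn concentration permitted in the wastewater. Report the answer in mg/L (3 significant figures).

1.51 mg/L

4.15 ML/d = 0.04803 m³/s.
9.47 µg/L = 0.00947 mg/L.
Mass balance: 0.11·0.718 = 0.04803·Cₑ + 0.67·0.00947.
Cₑ = (0.07898 − 0.006345) / 0.04803 = 1.512 mg/L.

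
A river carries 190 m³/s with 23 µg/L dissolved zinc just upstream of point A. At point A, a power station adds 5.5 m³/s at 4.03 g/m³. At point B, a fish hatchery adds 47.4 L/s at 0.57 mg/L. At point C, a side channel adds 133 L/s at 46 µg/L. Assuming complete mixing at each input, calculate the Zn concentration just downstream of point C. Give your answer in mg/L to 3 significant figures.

23 µg/L = 0.023 mg/L.
After input A: C = (190·0.023 + 5.5·4.03) / 195.5 = 0.1357 mg/L.
47.4 L/s = 0.0474 m³/s.
After input B: C = (195.5·0.1357 + 0.0474·0.57) / 195.5 = 0.1358 mg/L.
133 L/s = 0.133 m³/s.
46 µg/L = 0.046 mg/L.
After input C: C = (195.5·0.1358 + 0.133·0.046) / 195.7 = 0.1358 mg/L.

0.136 mg/L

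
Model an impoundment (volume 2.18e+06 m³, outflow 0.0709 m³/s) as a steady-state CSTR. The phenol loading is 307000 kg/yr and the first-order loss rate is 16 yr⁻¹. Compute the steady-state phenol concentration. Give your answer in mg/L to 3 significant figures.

Outflow Q = 0.0709 m³/s × 3.156e+07 s/yr = 2.237e+06 m³/yr.
Steady-state CSTR mass balance: W = Q·C + k·V·C, so C = W/(Q + kV).
Q + kV = 2.237e+06 + 16·2.18e+06 = 3.712e+07 m³/yr.
C = 307000/3.712e+07 = 0.008271 kg/m³ = 8.271 mg/L.

8.27 mg/L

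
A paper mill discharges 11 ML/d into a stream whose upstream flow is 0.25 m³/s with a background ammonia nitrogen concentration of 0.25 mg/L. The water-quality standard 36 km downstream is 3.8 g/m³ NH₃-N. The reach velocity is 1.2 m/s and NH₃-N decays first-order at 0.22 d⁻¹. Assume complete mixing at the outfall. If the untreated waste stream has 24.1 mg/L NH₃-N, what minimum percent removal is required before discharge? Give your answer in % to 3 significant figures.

51.6 %

11 ML/d = 0.1273 m³/s.
Travel time to the compliance point: t = 3.6e+04/1.2 = 3e+04 s = 0.3472 d; decay factor exp(−0.22·0.3472) = 0.9265.
So the concentration just after mixing may be at most 3.8/0.9265 = 4.102 mg/L.
Mass balance: 4.102·0.3773 = 0.1273·Cₑ + 0.25·0.25.
Cₑ = (1.548 − 0.0625) / 0.1273 = 11.66 mg/L.
Required removal = 1 − 11.66/24.1 = 51.6 %.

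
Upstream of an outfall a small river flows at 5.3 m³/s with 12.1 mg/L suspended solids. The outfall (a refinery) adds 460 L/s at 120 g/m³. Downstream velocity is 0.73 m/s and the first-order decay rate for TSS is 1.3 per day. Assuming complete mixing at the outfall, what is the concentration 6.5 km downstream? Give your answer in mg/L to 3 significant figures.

18.1 mg/L

460 L/s = 0.46 m³/s.
After complete mixing, C₀ = (0.46·120 + 5.3·12.1) / 5.76 = 20.72 mg/L.
Travel time t = 6500 m / 0.73 m/s = 8904 s = 0.1031 d.
C = 20.72·exp(−1.3·0.1031) = 20.72·0.8746 = 18.12 mg/L.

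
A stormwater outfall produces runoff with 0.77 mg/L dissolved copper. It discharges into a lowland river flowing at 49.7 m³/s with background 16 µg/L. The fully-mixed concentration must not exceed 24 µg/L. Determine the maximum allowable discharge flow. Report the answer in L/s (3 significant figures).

16 µg/L = 0.016 mg/L.
24 µg/L = 0.024 mg/L.
Mass balance at complete mixing: C_std·(Q_w + Q_r) = Q_w·C_e + Q_r·C_b.
Rearranging, Q_w = Q_r·(C_std − C_b)/(C_e − C_std) = 49.7·(0.024 − 0.016) / (0.77 − 0.024) = 0.533 m³/s.
= 533 L/s.

533 L/s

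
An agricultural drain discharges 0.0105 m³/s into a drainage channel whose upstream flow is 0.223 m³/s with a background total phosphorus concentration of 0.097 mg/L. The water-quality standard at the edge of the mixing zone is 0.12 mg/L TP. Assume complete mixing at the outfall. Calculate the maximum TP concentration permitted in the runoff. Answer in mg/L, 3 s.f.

Mass balance: 0.12·0.2335 = 0.0105·Cₑ + 0.223·0.097.
Cₑ = (0.02802 − 0.02163) / 0.0105 = 0.6085 mg/L.

0.608 mg/L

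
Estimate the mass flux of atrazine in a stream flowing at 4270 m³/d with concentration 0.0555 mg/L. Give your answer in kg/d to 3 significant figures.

4270 m³/d = 0.04942 m³/s.
Mass flux = Q·C = 0.04942 m³/s × 0.0555 g/m³ = 0.002743 g/s.
= 0.002743 g/s × 86.4 = 0.237 kg/d.

0.237 kg/d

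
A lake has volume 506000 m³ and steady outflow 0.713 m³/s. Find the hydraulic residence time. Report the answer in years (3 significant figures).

0.0225 yr

Q = 0.713 m³/s × 3.156e+07 s/yr = 2.25e+07 m³/yr.
Hydraulic residence time τ = V/Q = 506000/2.25e+07 = 0.02249 yr.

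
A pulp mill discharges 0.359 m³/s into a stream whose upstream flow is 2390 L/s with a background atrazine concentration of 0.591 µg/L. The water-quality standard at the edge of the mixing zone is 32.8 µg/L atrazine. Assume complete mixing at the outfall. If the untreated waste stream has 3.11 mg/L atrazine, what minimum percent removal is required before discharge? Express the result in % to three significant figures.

92.1 %

2390 L/s = 2.39 m³/s.
0.591 µg/L = 0.000591 mg/L.
32.8 µg/L = 0.0328 mg/L.
Mass balance: 0.0328·2.749 = 0.359·Cₑ + 2.39·0.000591.
Cₑ = (0.09017 − 0.001412) / 0.359 = 0.2472 mg/L.
Required removal = 1 − 0.2472/3.11 = 92.05 %.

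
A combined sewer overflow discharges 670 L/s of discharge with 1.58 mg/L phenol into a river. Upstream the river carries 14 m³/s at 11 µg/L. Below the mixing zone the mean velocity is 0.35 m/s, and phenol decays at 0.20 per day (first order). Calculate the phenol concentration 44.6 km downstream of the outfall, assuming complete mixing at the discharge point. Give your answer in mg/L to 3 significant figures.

670 L/s = 0.67 m³/s.
11 µg/L = 0.011 mg/L.
After complete mixing, C₀ = (0.67·1.58 + 14·0.011) / 14.67 = 0.08266 mg/L.
Travel time t = 4.46e+04 m / 0.35 m/s = 1.274e+05 s = 1.475 d.
C = 0.08266·exp(−0.20·1.475) = 0.08266·0.7446 = 0.06154 mg/L.

0.0615 mg/L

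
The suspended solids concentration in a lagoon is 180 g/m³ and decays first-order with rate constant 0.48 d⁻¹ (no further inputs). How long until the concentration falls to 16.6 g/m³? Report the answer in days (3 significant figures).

4.97 d

t = ln(C₀/C)/k = ln(180/16.6)/0.48 = 2.384/0.48 = 4.966 d.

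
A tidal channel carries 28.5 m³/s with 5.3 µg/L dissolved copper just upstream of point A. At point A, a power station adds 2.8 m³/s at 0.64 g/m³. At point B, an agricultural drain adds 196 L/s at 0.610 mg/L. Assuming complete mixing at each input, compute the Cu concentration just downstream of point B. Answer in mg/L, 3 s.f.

5.3 µg/L = 0.0053 mg/L.
After input A: C = (28.5·0.0053 + 2.8·0.64) / 31.3 = 0.06208 mg/L.
196 L/s = 0.196 m³/s.
After input B: C = (31.3·0.06208 + 0.196·0.61) / 31.5 = 0.06549 mg/L.

0.0655 mg/L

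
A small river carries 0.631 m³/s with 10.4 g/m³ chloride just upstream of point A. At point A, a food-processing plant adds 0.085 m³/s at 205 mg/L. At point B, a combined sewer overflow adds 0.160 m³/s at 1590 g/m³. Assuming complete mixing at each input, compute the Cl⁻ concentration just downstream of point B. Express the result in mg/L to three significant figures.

After input A: C = (0.631·10.4 + 0.085·205) / 0.716 = 33.5 mg/L.
After input B: C = (0.716·33.5 + 0.16·1590) / 0.876 = 317.8 mg/L.

318 mg/L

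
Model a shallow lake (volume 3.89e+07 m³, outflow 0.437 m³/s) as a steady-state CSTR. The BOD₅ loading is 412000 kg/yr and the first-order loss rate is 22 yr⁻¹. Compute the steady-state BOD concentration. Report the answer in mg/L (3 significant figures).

0.474 mg/L

Outflow Q = 0.437 m³/s × 3.156e+07 s/yr = 1.379e+07 m³/yr.
Steady-state CSTR mass balance: W = Q·C + k·V·C, so C = W/(Q + kV).
Q + kV = 1.379e+07 + 22·3.89e+07 = 8.696e+08 m³/yr.
C = 412000/8.696e+08 = 0.0004738 kg/m³ = 0.4738 mg/L.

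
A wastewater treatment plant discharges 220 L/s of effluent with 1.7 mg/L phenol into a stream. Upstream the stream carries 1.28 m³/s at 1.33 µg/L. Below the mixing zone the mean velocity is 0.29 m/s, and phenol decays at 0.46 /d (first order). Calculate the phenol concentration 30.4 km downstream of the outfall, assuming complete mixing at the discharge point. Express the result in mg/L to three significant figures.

0.143 mg/L

220 L/s = 0.22 m³/s.
1.33 µg/L = 0.00133 mg/L.
After complete mixing, C₀ = (0.22·1.7 + 1.28·0.00133) / 1.5 = 0.2505 mg/L.
Travel time t = 3.04e+04 m / 0.29 m/s = 1.048e+05 s = 1.213 d.
C = 0.2505·exp(−0.46·1.213) = 0.2505·0.5723 = 0.1433 mg/L.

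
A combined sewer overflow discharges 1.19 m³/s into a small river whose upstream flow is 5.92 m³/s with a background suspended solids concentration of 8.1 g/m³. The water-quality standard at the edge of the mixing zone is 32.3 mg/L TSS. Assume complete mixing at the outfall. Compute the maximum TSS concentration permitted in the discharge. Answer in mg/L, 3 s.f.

153 mg/L

Mass balance: 32.3·7.11 = 1.19·Cₑ + 5.92·8.1.
Cₑ = (229.7 − 47.95) / 1.19 = 152.7 mg/L.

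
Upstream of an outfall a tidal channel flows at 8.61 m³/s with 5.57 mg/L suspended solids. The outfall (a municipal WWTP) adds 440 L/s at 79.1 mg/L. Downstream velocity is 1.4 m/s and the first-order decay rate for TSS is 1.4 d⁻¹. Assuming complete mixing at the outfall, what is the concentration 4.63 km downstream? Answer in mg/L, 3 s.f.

8.67 mg/L

440 L/s = 0.44 m³/s.
After complete mixing, C₀ = (0.44·79.1 + 8.61·5.57) / 9.05 = 9.145 mg/L.
Travel time t = 4630 m / 1.4 m/s = 3307 s = 0.03828 d.
C = 9.145·exp(−1.4·0.03828) = 9.145·0.9478 = 8.668 mg/L.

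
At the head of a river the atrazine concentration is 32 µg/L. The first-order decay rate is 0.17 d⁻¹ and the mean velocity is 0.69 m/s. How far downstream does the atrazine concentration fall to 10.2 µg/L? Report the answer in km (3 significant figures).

From C = C₀·e^(−kt), t = ln(C₀/C)/k = ln(32/10.2)/0.17 = 1.143/0.17 = 6.726 d.
Distance = v·t = 0.69 m/s × 5.811e+05 s = 4.01e+05 m = 401 km.

401 km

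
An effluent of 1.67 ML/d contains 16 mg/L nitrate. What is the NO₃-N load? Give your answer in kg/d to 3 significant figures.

1.67 ML/d = 0.01933 m³/s.
Mass flux = Q·C = 0.01933 m³/s × 16 g/m³ = 0.3093 g/s.
= 0.3093 g/s × 86.4 = 26.72 kg/d.

26.7 kg/d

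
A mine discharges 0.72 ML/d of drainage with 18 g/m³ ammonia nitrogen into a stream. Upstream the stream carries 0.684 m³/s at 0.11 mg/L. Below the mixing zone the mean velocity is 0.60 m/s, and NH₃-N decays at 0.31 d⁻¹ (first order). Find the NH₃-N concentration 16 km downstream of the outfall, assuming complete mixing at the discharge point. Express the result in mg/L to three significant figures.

0.296 mg/L

0.72 ML/d = 0.008333 m³/s.
After complete mixing, C₀ = (0.008333·18 + 0.684·0.11) / 0.6923 = 0.3253 mg/L.
Travel time t = 1.6e+04 m / 0.60 m/s = 2.667e+04 s = 0.3086 d.
C = 0.3253·exp(−0.31·0.3086) = 0.3253·0.9088 = 0.2956 mg/L.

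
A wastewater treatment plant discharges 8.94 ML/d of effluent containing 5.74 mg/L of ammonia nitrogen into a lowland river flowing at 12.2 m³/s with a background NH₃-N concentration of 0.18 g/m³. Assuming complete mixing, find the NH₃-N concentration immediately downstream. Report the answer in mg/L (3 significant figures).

0.227 mg/L

8.94 ML/d = 0.1035 m³/s.
Flow-weighted mixing gives C = (0.1035·5.74 + 12.2·0.18) / (0.1035 + 12.2) = 2.79/12.3 = 0.2268 mg/L.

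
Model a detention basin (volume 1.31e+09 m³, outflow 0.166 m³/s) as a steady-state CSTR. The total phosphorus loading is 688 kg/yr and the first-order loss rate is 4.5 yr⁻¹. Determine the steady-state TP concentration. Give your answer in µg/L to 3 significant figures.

Outflow Q = 0.166 m³/s × 3.156e+07 s/yr = 5.239e+06 m³/yr.
Steady-state CSTR mass balance: W = Q·C + k·V·C, so C = W/(Q + kV).
Q + kV = 5.239e+06 + 4.5·1.31e+09 = 5.9e+09 m³/yr.
C = 688/5.9e+09 = 1.166e-07 kg/m³ = 0.0001166 mg/L = 0.1166 µg/L.

0.117 µg/L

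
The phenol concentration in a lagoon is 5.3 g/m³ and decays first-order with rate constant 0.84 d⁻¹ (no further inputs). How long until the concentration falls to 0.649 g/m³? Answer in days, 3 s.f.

2.50 d

t = ln(C₀/C)/k = ln(5.3/0.649)/0.84 = 2.1/0.84 = 2.5 d.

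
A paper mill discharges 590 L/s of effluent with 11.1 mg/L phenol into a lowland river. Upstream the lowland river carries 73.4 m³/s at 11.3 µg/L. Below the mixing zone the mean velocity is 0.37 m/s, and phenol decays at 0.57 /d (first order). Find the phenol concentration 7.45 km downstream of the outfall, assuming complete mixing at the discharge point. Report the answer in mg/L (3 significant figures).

0.0873 mg/L

590 L/s = 0.59 m³/s.
11.3 µg/L = 0.0113 mg/L.
After complete mixing, C₀ = (0.59·11.1 + 73.4·0.0113) / 73.99 = 0.09972 mg/L.
Travel time t = 7450 m / 0.37 m/s = 2.014e+04 s = 0.233 d.
C = 0.09972·exp(−0.57·0.233) = 0.09972·0.8756 = 0.08732 mg/L.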